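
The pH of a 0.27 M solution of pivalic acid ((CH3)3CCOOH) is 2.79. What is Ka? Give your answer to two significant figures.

Ka = 9.8 × 10^-6

[H+] = 10^(-2.79) = 1.62 × 10^-3 M
At equilibrium [HA] = 0.27 − 1.62 × 10^-3 = 2.68 × 10^-1 M
Ka = [H+][A-]/[HA] = (1.62 × 10^-3)² / 2.68 × 10^-1 = 9.8 × 10^-6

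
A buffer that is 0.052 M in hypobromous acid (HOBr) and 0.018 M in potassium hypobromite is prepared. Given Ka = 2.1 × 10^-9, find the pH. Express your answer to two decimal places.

pH = 8.22

pKa = −log(2.1 × 10^-9) = 8.678
Henderson–Hasselbalch: pH = pKa + log([OBr-]/[HOBr]) = 8.678 + log(0.018/0.052)
pH = 8.678 + (-0.461) = 8.22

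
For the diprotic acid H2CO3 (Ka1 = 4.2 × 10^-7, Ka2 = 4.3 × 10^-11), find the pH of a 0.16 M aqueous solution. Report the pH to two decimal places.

Ka1 ≫ Ka2, so treat the first dissociation as the only significant source of H+.
Ka1 = x²/(0.16 − x) = 4.2 × 10^-7
x ≈ √(4.2 × 10^-7 × 0.16) = 2.59 × 10^-4 M
pH = −log(2.59 × 10^-4) = 3.59

pH = 3.59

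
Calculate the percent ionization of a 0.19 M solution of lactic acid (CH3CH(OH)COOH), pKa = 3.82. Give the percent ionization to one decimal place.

2.8%

CH3CH(OH)COOH ⇌ CH3CH(OH)COO- + H+; let x = [H+] at equilibrium.
Ka = 10^(−3.82) = 1.51 × 10^-4
x ≈ √(Ka·C₀) = √(1.51 × 10^-4 × 0.19) = 5.36 × 10^-3 M
Fraction ionized = 5.36 × 10^-3 / 0.19 = 0.0282 → 2.8%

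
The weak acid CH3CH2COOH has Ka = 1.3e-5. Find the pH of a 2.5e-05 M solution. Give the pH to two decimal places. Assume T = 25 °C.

CH3CH2COOH ⇌ CH3CH2COO- + H+
Ka = [H+]²/(2.5e-05 − [H+]) = 1.3 × 10^-5
[H+] is not negligible relative to C₀; solve [H+]² + 1.3e-05·[H+] − 3.25e-10 = 0.
[H+] = (−Ka + √(Ka² + 4·Ka·C₀))/2 = 1.27 × 10^-5 M
pH = −log(1.27 × 10^-5) = 4.90

pH = 4.90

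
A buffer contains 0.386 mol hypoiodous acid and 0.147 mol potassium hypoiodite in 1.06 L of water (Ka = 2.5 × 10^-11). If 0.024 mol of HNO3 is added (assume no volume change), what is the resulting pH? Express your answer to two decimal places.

Added H+ converts OI- to HOI: HOI → 0.41 mol, OI- → 0.123 mol.
pKa = −log(2.5 × 10^-11) = 10.602
pH = pKa + log(n_OI-/n_HOI) = 10.602 + log(0.123/0.41) = 10.602 + (-0.523)

pH = 10.08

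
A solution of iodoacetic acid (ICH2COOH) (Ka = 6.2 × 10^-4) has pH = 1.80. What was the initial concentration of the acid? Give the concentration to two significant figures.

C₀ = 4.2 × 10^-1 M

[H+] = 10^(-1.80) = 1.58 × 10^-2 M = x
Ka = x²/(C₀ − x) ⇒ C₀ = x + x²/Ka
C₀ = 1.58 × 10^-2 + (1.58 × 10^-2)²/(6.2 × 10^-4) = 4.18 × 10^-1 M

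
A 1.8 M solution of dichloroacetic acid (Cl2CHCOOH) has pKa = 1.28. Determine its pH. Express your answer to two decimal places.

pH = 0.55

Cl2CHCOOH ⇌ Cl2CHCOO- + H+
Ka = 10^(−1.28) = 5.25 × 10^-2
Let x = [H+] at equilibrium. Ka = x²/(1.8 − x).
x is not negligible relative to C₀; solve x² + 0.0525·x − 0.0945 = 0.
x = [−0.0525 + √(0.0525² + 0.378)]/2 = 2.82 × 10^-1 M
pH = −log(2.82 × 10^-1) = 0.55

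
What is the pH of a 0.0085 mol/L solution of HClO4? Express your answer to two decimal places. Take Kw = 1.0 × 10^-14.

pH = 2.07

HClO4 is a strong acid and dissociates completely, so [H+] = 0.0085 M.
pH = -log(0.0085) = 2.07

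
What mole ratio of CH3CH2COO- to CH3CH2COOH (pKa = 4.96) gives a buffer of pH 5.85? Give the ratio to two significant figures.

ratio = 7.8

pH = pKa + log(r) ⇒ log(r) = 5.85 − 4.96 = +0.89
r = [CH3CH2COO-]/[CH3CH2COOH] = 10^(+0.89) = 7.76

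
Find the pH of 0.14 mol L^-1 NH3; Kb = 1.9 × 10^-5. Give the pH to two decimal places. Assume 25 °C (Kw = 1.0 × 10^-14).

pH = 11.21

NH3 + H2O ⇌ NH4+ + OH-
Kb = [OH-]²/(0.14 − [OH-]) = 1.9 × 10^-5
Neglecting [OH-] in the denominator: [OH-] = √(1.9 × 10^-5 × 0.14) = 1.63 × 10^-3 M
pOH = −log(1.63 × 10^-3) = 2.79; pH = 14.00 − 2.79 = 11.21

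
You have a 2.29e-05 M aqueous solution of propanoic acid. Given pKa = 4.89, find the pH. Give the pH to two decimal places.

CH3CH2COOH ⇌ CH3CH2COO- + H+
Ka = 10^(−4.89) = 1.29 × 10^-5
Let x = [H+] at equilibrium. Ka = x²/(2.29e-05 − x).
Here C₀/Ka ≈ 1.78, so the small-x approximation fails. Use the quadratic:
x = (−Ka + √(Ka² + 4·Ka·C₀))/2 = 1.19 × 10^-5 M
pH = −log(1.19 × 10^-5) = 4.92

pH = 4.92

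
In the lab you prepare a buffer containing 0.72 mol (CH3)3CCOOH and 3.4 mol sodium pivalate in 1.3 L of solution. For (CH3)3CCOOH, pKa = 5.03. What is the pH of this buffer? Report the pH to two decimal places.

pH = 5.70

pH = pKa + log([A⁻]/[HA]) = 5.03 + log(3.4/0.72)
pH = 5.03 + (+0.674) = 5.70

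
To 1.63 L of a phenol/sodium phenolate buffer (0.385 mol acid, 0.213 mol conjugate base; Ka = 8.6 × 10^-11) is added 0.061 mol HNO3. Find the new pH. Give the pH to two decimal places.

pH = 9.60

Added H+ converts C6H5O- to C6H5OH: C6H5OH → 0.446 mol, C6H5O- → 0.152 mol.
pKa = −log(8.6 × 10^-11) = 10.066
pH = pKa + log(n_C6H5O-/n_C6H5OH) = 10.066 + log(0.152/0.446) = 10.066 + (-0.467)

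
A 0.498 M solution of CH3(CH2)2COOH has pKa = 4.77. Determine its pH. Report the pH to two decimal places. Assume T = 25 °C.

CH3(CH2)2COOH ⇌ CH3(CH2)2COO- + H+
Ka = 10^(−4.77) = 1.70 × 10^-5
Ka = x²/(0.498 − x) = 1.70 × 10^-5
Since Ka ≪ C₀, x ≈ √(Ka·C₀) = 2.91 × 10^-3 M.
pH = −log(2.91 × 10^-3) = 2.54

pH = 2.54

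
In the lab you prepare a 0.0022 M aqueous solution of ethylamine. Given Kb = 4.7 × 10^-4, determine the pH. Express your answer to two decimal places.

pH = 10.91

C2H5NH2 + H2O ⇌ C2H5NH3+ + OH-
From the ICE table, Kb = [OH-]²/(0.0022 − [OH-]) = 4.7 × 10^-4.
The 5% rule fails; solving [OH-]² + Kb·[OH-] − Kb·C₀ = 0 exactly:
[OH-] = (−Kb + √(Kb² + 4·Kb·C₀))/2 = 8.09 × 10^-4 M
pOH = −log(8.09 × 10^-4) = 3.09; pH = 14.00 − 3.09 = 10.91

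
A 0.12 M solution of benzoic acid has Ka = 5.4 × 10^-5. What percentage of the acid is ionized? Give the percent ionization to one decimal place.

2.1%

C6H5COOH ⇌ C6H5COO- + H+; let x = [H+] at equilibrium.
x ≈ √(Ka·C₀) = √(5.4 × 10^-5 × 0.12) = 2.55 × 10^-3 M
Fraction ionized = 2.55 × 10^-3 / 0.12 = 0.0213 → 2.1%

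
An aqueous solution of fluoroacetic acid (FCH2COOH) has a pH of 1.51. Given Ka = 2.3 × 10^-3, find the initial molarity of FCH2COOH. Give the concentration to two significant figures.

C₀ = 4.5 × 10^-1 M

[H+] = 10^(-1.51) = 3.09 × 10^-2 M = x
Ka = x²/(C₀ − x) ⇒ C₀ = x + x²/Ka
C₀ = 3.09 × 10^-2 + (3.09 × 10^-2)²/(2.3 × 10^-3) = 4.46 × 10^-1 M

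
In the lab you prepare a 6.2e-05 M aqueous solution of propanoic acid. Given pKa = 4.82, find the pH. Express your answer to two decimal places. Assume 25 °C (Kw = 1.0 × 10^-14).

pH = 4.62

CH3CH2COOH ⇌ CH3CH2COO- + H+
Ka = 10^(−4.82) = 1.51 × 10^-5
Ka = x²/(6.2e-05 − x) = 1.51 × 10^-5
Here C₀/Ka ≈ 4.11, so the small-x approximation fails. Use the quadratic:
x = [−1.51e-05 + √(1.51e-05² + 3.74e-09)]/2 = 2.40 × 10^-5 M
pH = −log(2.40 × 10^-5) = 4.62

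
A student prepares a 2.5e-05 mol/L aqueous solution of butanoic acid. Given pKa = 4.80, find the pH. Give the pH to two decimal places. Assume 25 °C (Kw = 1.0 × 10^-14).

CH3(CH2)2COOH ⇌ CH3(CH2)2COO- + H+
Ka = 10^(−4.80) = 1.58 × 10^-5
Ka = [H+]²/(2.5e-05 − [H+]) = 1.58 × 10^-5
Here C₀/Ka ≈ 1.58, so the small-[H+] approximation fails. Use the quadratic:
[H+] = [−1.58e-05 + √(1.58e-05² + 1.58e-09)]/2 = 1.35 × 10^-5 M
pH = −log[H+] = −log(1.35 × 10^-5) = 4.87

pH = 4.87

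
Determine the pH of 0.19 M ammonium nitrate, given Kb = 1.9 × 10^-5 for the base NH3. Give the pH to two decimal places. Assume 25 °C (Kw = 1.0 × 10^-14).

pH = 5.00

NH4+ is the conjugate acid of the weak base NH3.
Ka = Kw/Kb = 1.0×10^-14 / 1.9 × 10^-5 = 5.26 × 10^-10
From the ICE table, Ka = [H+]²/(0.19 − [H+]) = 5.26 × 10^-10.
Assume [H+] ≪ 0.19: [H+] ≈ √(5.26 × 10^-10 × 0.19) = 1.00 × 10^-5 M
([H+]/C₀ = 0.0053% < 5%, so the approximation holds.)
pH = −log[H+] = −log(1.00 × 10^-5) = 5.00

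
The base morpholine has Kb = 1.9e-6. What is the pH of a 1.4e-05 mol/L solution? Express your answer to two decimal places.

pH = 8.63

C4H8ONH + H2O ⇌ C4H8ONH2+ + OH-
Let x = [OH-] at equilibrium. Kb = x²/(1.4e-05 − x).
Here C₀/Kb ≈ 7.37, so the small-x approximation fails. Use the quadratic:
x = (−Kb + √(Kb² + 4·Kb·C₀))/2 = 4.29 × 10^-6 M
pOH = 5.37, so pH = 14.00 − pOH = 8.63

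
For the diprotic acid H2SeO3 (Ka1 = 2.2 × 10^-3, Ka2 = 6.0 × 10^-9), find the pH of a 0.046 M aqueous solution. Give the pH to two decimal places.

Since Ka1 ≫ Ka2, the first ionization dominates [H+].
Ka1 = x²/(0.046 − x) = 2.2 × 10^-3
Solving the quadratic: x = (−Ka1 + √(Ka1² + 4·Ka1·C₀))/2 = 9.02 × 10^-3 M
pH = −log(9.02 × 10^-3) = 2.04

pH = 2.04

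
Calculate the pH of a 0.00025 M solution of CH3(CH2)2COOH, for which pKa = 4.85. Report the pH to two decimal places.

CH3(CH2)2COOH ⇌ CH3(CH2)2COO- + H+
Ka = 10^(−4.85) = 1.41 × 10^-5
Ka = [H+]²/(0.00025 − [H+]) = 1.41 × 10^-5
The 5% rule fails; solving [H+]² + Ka·[H+] − Ka·C₀ = 0 exactly:
[H+] = [−1.41e-05 + √(1.41e-05² + 1.41e-08)]/2 = 5.27 × 10^-5 M
pH = −log(5.27 × 10^-5) = 4.28

pH = 4.28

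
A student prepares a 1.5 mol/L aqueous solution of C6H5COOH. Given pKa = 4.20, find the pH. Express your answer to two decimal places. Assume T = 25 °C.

C6H5COOH ⇌ C6H5COO- + H+
Ka = 10^(−4.20) = 6.31 × 10^-5
From the ICE table, Ka = x²/(1.5 − x) = 6.31 × 10^-5.
Neglecting x in the denominator: x = √(6.31 × 10^-5 × 1.5) = 9.73 × 10^-3 M
Check: 0.65% ionized — well under 5%, approximation valid.
pH = −log[H+] = −log(9.73 × 10^-3) = 2.01

pH = 2.01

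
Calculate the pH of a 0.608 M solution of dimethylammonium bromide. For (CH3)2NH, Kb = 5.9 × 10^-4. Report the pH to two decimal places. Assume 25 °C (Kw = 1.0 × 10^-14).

(CH3)2NH2+ is the conjugate acid of the weak base (CH3)2NH.
Ka = Kw/Kb = 1.0×10^-14 / 5.9 × 10^-4 = 1.69 × 10^-11
From the ICE table, Ka = [H+]²/(0.608 − [H+]) = 1.69 × 10^-11.
Since Ka ≪ C₀, [H+] ≈ √(Ka·C₀) = 3.21 × 10^-6 M.
([H+]/C₀ = 0.00053% < 5%, so the approximation holds.)
pH = −log[H+] = −log(3.21 × 10^-6) = 5.49

pH = 5.49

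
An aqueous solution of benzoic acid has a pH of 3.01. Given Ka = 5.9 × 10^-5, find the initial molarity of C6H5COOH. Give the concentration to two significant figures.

[H+] = 10^(-3.01) = 9.77 × 10^-4 M = x
Ka = x²/(C₀ − x) ⇒ C₀ = x + x²/Ka
C₀ = 9.77 × 10^-4 + (9.77 × 10^-4)²/(5.9 × 10^-5) = 1.72 × 10^-2 M

C₀ = 1.7 × 10^-2 M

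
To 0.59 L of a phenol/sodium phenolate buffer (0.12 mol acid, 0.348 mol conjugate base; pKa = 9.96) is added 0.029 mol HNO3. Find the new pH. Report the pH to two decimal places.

Added H+ converts C6H5O- to C6H5OH: C6H5OH → 0.149 mol, C6H5O- → 0.319 mol.
pH = pKa + log([A⁻]/[HA]) = 9.96 + log(0.319/0.149) = 9.96 +0.331

pH = 10.29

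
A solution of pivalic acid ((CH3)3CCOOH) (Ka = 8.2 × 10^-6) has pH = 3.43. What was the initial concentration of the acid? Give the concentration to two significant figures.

[H+] = 10^(-3.43) = 3.72 × 10^-4 M = x
Ka = x²/(C₀ − x) ⇒ C₀ = x + x²/Ka
C₀ = 3.72 × 10^-4 + (3.72 × 10^-4)²/(8.2 × 10^-6) = 1.72 × 10^-2 M

C₀ = 1.7 × 10^-2 M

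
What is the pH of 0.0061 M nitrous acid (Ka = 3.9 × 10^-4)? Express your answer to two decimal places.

pH = 2.87

HNO2 ⇌ NO2- + H+
Ka = x²/(0.0061 − x) = 3.9 × 10^-4
The 5% rule fails; solving x² + Ka·x − Ka·C₀ = 0 exactly:
x = (−Ka + √(Ka² + 4·Ka·C₀))/2 = 1.36 × 10^-3 M
pH = −log[H+] = −log(1.36 × 10^-3) = 2.87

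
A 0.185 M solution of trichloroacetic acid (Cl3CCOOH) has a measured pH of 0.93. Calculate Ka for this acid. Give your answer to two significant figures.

[H+] = 10^(-0.93) = 1.17 × 10^-1 M
At equilibrium [HA] = 0.185 − 1.17 × 10^-1 = 6.80 × 10^-2 M
Ka = [H+][A-]/[HA] = (1.17 × 10^-1)² / 6.80 × 10^-2 = 2.0 × 10^-1

Ka = 2.0 × 10^-1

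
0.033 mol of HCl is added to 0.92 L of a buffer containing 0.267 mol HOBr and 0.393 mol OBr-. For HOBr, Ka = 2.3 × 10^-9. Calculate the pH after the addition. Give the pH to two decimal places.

After neutralization: n(HOBr) = 0.3 mol, n(OBr-) = 0.36 mol.
pKa = −log(2.3 × 10^-9) = 8.638
pH = pKa + log(n_OBr-/n_HOBr) = 8.638 + log(0.36/0.3) = 8.638 + (+0.079)

pH = 8.72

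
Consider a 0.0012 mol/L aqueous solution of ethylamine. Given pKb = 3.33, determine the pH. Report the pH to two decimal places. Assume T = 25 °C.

pH = 10.74

C2H5NH2 + H2O ⇌ C2H5NH3+ + OH-
Kb = 10^(−3.33) = 4.68 × 10^-4
From the ICE table, Kb = [OH-]²/(0.0012 − [OH-]) = 4.68 × 10^-4.
Here C₀/Kb ≈ 2.56, so the small-[OH-] approximation fails. Use the quadratic:
[OH-] = [−0.000468 + √(0.000468² + 2.25e-06)]/2 = 5.51 × 10^-4 M
pOH = 3.26, so pH = 14.00 − pOH = 10.74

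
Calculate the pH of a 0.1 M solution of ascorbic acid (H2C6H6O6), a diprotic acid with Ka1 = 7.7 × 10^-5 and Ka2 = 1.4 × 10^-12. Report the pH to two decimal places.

Since Ka1 ≫ Ka2, the first ionization dominates [H+].
Ka1 = x²/(0.1 − x) = 7.7 × 10^-5
x ≈ √(7.7 × 10^-5 × 0.1) = 2.77 × 10^-3 M
pH = −log(2.77 × 10^-3) = 2.56

pH = 2.56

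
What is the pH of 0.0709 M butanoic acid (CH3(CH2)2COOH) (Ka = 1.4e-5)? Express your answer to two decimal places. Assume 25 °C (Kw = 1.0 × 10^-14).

pH = 3.00

CH3(CH2)2COOH ⇌ CH3(CH2)2COO- + H+
From the ICE table, Ka = [H+]²/(0.0709 − [H+]) = 1.4 × 10^-5.
Since Ka ≪ C₀, [H+] ≈ √(Ka·C₀) = 9.96 × 10^-4 M.
Check: 1.4% ionized — well under 5%, approximation valid.
pH = −log(9.96 × 10^-4) = 3.00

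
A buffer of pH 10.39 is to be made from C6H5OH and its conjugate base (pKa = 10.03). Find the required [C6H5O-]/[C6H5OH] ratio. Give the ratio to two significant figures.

pH = pKa + log(r) ⇒ log(r) = 10.39 − 10.03 = +0.36
r = [C6H5O-]/[C6H5OH] = 10^(+0.36) = 2.29

ratio = 2.3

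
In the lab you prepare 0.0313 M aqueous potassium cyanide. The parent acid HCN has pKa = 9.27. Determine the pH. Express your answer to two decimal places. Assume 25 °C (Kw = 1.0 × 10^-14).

CN- is the conjugate base of the weak acid HCN.
Ka = 10^(−9.27) = 5.37 × 10^-10
Kb = Kw/Ka = 1.0×10^-14 / 5.37 × 10^-10 = 1.86 × 10^-5
From the ICE table, Kb = [OH-]²/(0.0313 − [OH-]) = 1.86 × 10^-5.
Neglecting [OH-] in the denominator: [OH-] = √(1.86 × 10^-5 × 0.0313) = 7.63 × 10^-4 M
Check: 2.4% ionized — well under 5%, approximation valid.
pOH = 3.12, so pH = 14.00 − pOH = 10.88

pH = 10.88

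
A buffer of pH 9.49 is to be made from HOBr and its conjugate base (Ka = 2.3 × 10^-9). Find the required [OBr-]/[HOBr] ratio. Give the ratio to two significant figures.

pKa = -log(2.3 × 10^-9) = 8.638
pH = pKa + log(r) ⇒ log(r) = 9.49 − 8.638 = +0.852
r = [OBr-]/[HOBr] = 10^(+0.852) = 7.11

ratio = 7.1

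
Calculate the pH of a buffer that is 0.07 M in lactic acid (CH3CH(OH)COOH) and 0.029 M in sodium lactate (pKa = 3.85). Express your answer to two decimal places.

Using pH = pKa + log([base]/[acid]) with [base]/[acid] = 0.029/0.07:
pH = 3.85 + (-0.383) = 3.47

pH = 3.47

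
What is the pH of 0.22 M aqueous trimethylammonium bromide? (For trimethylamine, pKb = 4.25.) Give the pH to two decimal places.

pH = 5.20

(CH3)3NH+ is the conjugate acid of the weak base (CH3)3N.
Kb = 10^(−4.25) = 5.62 × 10^-5
Ka = Kw/Kb = 1.0×10^-14 / 5.62 × 10^-5 = 1.78 × 10^-10
From the ICE table, Ka = [H+]²/(0.22 − [H+]) = 1.78 × 10^-10.
Since Ka ≪ C₀, [H+] ≈ √(Ka·C₀) = 6.26 × 10^-6 M.
Check: 0.0028% ionized — well under 5%, approximation valid.
pH = −log(6.26 × 10^-6) = 5.20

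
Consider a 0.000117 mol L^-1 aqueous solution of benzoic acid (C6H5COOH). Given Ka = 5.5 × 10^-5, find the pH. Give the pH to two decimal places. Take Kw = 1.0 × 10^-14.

C6H5COOH ⇌ C6H5COO- + H+
Let x = [H+] at equilibrium. Ka = x²/(0.000117 − x).
x is not negligible relative to C₀; solve x² + 5.5e-05·x − 6.44e-09 = 0.
x = (−Ka + √(Ka² + 4·Ka·C₀))/2 = 5.73 × 10^-5 M
pH = −log(5.73 × 10^-5) = 4.24

pH = 4.24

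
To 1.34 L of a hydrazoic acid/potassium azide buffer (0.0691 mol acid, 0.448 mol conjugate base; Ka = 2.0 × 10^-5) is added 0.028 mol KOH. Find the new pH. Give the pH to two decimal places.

After neutralization: n(HN3) = 0.0411 mol, n(N3-) = 0.476 mol.
pKa = −log(2.0 × 10^-5) = 4.699
pH = pKa + log(n_N3-/n_HN3) = 4.699 + log(0.476/0.0411) = 4.699 + (+1.064)

pH = 5.76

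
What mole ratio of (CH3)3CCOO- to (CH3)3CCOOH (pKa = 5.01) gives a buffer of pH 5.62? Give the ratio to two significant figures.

pH = pKa + log(r) ⇒ log(r) = 5.62 − 5.01 = +0.61
r = [(CH3)3CCOO-]/[(CH3)3CCOOH] = 10^(+0.61) = 4.07

ratio = 4.1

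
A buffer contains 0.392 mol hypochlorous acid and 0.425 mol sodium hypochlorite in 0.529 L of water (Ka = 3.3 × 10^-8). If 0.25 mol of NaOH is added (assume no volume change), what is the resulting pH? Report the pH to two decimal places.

After neutralization: n(HOCl) = 0.142 mol, n(OCl-) = 0.675 mol.
pKa = −log(3.3 × 10^-8) = 7.481
pH = pKa + log([A⁻]/[HA]) = 7.481 + log(0.675/0.142) = 7.481 +0.677

pH = 8.16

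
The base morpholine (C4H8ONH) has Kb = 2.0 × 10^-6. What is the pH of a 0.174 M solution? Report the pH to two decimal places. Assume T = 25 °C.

C4H8ONH + H2O ⇌ C4H8ONH2+ + OH-
Kb = x²/(0.174 − x) = 2.0 × 10^-6
Neglecting x in the denominator: x = √(2.0 × 10^-6 × 0.174) = 5.90 × 10^-4 M
pOH = 3.23, so pH = 14.00 − pOH = 10.77

pH = 10.77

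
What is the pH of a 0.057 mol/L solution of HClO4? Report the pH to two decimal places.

HClO4 is a strong acid and dissociates completely, so [H+] = 0.057 M.
pH = -log(0.057) = 1.24

pH = 1.24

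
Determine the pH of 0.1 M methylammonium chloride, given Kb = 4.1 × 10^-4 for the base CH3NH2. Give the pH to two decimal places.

CH3NH3+ is the conjugate acid of the weak base CH3NH2.
Ka = Kw/Kb = 1.0×10^-14 / 4.1 × 10^-4 = 2.44 × 10^-11
From the ICE table, Ka = [H+]²/(0.1 − [H+]) = 2.44 × 10^-11.
Neglecting [H+] in the denominator: [H+] = √(2.44 × 10^-11 × 0.1) = 1.56 × 10^-6 M
([H+]/C₀ = 0.0016% < 5%, so the approximation holds.)
pH = −log[H+] = −log(1.56 × 10^-6) = 5.81

pH = 5.81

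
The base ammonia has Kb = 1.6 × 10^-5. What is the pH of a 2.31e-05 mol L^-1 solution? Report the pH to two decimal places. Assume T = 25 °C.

pH = 9.11

NH3 + H2O ⇌ NH4+ + OH-
From the ICE table, Kb = x²/(2.31e-05 − x) = 1.6 × 10^-5.
Here C₀/Kb ≈ 1.44, so the small-x approximation fails. Use the quadratic:
x = (−Kb + √(Kb² + 4·Kb·C₀))/2 = 1.28 × 10^-5 M
pOH = 4.89, so pH = 14.00 − pOH = 9.11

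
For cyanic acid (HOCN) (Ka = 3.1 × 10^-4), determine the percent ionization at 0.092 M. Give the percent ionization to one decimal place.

5.6%

HOCN ⇌ OCN- + H+; let x = [H+] at equilibrium.
Solve x² + 0.00031x − 2.85e-05 = 0 → x = 5.19 × 10^-3 M
Fraction ionized = 5.19 × 10^-3 / 0.092 = 0.0564 → 5.6%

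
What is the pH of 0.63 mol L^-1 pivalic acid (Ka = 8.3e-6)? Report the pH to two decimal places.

pH = 2.64

(CH3)3CCOOH ⇌ (CH3)3CCOO- + H+
Ka = x²/(0.63 − x) = 8.3 × 10^-6
Since Ka ≪ C₀, x ≈ √(Ka·C₀) = 2.29 × 10^-3 M.
Check: 0.36% ionized — well under 5%, approximation valid.
pH = −log(2.29 × 10^-3) = 2.64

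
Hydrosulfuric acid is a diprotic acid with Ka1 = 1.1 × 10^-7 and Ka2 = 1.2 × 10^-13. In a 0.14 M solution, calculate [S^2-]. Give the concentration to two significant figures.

1.2 × 10^-13 M

First ionization gives [H+] ≈ [HS-] = 1.24 × 10^-4 M.
Second step: Ka2 = [H+][S^2-]/[HS-] ≈ [S^2-] (since [H+] ≈ [HS-]).
So [S^2-] ≈ Ka2.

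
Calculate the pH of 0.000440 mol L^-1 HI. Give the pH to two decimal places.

pH = 3.36

HI is a strong acid and dissociates completely, so [H+] = 0.000440 M.
pH = -log(0.00044) = 3.36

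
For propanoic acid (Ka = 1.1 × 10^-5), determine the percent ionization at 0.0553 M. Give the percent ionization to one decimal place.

CH3CH2COOH ⇌ CH3CH2COO- + H+; let x = [H+] at equilibrium.
x ≈ √(Ka·C₀) = √(1.1 × 10^-5 × 0.0553) = 7.80 × 10^-4 M
Fraction ionized = 7.80 × 10^-4 / 0.0553 = 0.0141 → 1.4%

1.4%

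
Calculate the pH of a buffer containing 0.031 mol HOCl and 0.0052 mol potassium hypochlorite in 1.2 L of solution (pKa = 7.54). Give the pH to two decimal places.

pH = 6.76

Using pH = pKa + log([base]/[acid]) with [base]/[acid] = 0.0052/0.031:
pH = 7.54 + (-0.775) = 6.76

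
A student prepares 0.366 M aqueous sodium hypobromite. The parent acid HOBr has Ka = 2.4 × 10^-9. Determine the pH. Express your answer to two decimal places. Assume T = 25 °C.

pH = 11.09

OBr- is the conjugate base of the weak acid HOBr.
Kb = Kw/Ka = 1.0×10^-14 / 2.4 × 10^-9 = 4.17 × 10^-6
From the ICE table, Kb = x²/(0.366 − x) = 4.17 × 10^-6.
Assume x ≪ 0.366: x ≈ √(4.17 × 10^-6 × 0.366) = 1.24 × 10^-3 M
(x/C₀ = 0.34% < 5%, so the approximation holds.)
pOH = 2.91, so pH = 14.00 − pOH = 11.09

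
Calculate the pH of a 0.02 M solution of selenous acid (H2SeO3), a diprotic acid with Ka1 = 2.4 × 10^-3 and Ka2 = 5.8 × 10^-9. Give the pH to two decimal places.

pH = 2.23

Since Ka1 ≫ Ka2, the first ionization dominates [H+].
Ka1 = x²/(0.02 − x) = 2.4 × 10^-3
Solving the quadratic: x = (−Ka1 + √(Ka1² + 4·Ka1·C₀))/2 = 5.83 × 10^-3 M
pH = −log(5.83 × 10^-3) = 2.23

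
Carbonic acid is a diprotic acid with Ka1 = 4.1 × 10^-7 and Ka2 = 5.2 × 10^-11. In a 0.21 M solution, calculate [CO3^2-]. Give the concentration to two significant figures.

5.2 × 10^-11 M

First ionization gives [H+] ≈ [HCO3-] = 2.93 × 10^-4 M.
Second step: Ka2 = [H+][CO3^2-]/[HCO3-] ≈ [CO3^2-] (since [H+] ≈ [HCO3-]).
So [CO3^2-] ≈ Ka2.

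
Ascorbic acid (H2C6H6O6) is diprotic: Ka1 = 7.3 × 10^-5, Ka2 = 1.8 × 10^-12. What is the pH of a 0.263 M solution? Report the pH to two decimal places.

pH = 2.36

Ka1 ≫ Ka2, so treat the first dissociation as the only significant source of H+.
Ka1 = x²/(0.263 − x) = 7.3 × 10^-5
x ≈ √(7.3 × 10^-5 × 0.263) = 4.38 × 10^-3 M
pH = −log(4.38 × 10^-3) = 2.36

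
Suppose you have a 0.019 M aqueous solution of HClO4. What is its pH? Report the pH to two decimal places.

HClO4 is a strong acid and dissociates completely, so [H+] = 0.019 M.
pH = -log(0.019) = 1.72

pH = 1.72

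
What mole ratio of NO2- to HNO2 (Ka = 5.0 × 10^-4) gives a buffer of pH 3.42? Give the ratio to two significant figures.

pKa = -log(5.0 × 10^-4) = 3.301
pH = pKa + log(r) ⇒ log(r) = 3.42 − 3.301 = +0.119
r = [NO2-]/[HNO2] = 10^(+0.119) = 1.32

ratio = 1.3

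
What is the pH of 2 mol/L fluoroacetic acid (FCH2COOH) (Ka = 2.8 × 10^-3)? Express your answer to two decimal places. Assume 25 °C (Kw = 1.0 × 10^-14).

pH = 1.13

FCH2COOH ⇌ FCH2COO- + H+
From the ICE table, Ka = x²/(2 − x) = 2.8 × 10^-3.
Since Ka ≪ C₀, x ≈ √(Ka·C₀) = 7.48 × 10^-2 M.
Check: 3.7% ionized — well under 5%, approximation valid.
pH = −log(7.48 × 10^-2) = 1.13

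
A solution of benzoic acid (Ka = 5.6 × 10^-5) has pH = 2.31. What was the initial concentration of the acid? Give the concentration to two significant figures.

[H+] = 10^(-2.31) = 4.90 × 10^-3 M = x
Ka = x²/(C₀ − x) ⇒ C₀ = x + x²/Ka
C₀ = 4.90 × 10^-3 + (4.90 × 10^-3)²/(5.6 × 10^-5) = 4.34 × 10^-1 M

C₀ = 4.3 × 10^-1 M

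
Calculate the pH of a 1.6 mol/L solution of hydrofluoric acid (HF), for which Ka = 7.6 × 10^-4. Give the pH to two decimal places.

HF ⇌ F- + H+
From the ICE table, Ka = x²/(1.6 − x) = 7.6 × 10^-4.
Since Ka ≪ C₀, x ≈ √(Ka·C₀) = 3.49 × 10^-2 M.
(x/C₀ = 2.2% < 5%, so the approximation holds.)
pH = −log(3.49 × 10^-2) = 1.46

pH = 1.46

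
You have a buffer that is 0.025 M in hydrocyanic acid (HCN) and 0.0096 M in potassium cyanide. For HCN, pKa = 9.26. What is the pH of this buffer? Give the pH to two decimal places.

pH = 8.84

pH = pKa + log([A⁻]/[HA]) = 9.26 + log(0.0096/0.025)
pH = 9.26 + (-0.416) = 8.84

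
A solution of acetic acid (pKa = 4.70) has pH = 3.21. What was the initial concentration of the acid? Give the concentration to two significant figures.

C₀ = 2.0 × 10^-2 M

[H+] = 10^(-3.21) = 6.17 × 10^-4 M = x
Ka = 10^(−4.70) = 2.00 × 10^-5
Ka = x²/(C₀ − x) ⇒ C₀ = x + x²/Ka
C₀ = 6.17 × 10^-4 + (6.17 × 10^-4)²/(2.00 × 10^-5) = 1.97 × 10^-2 M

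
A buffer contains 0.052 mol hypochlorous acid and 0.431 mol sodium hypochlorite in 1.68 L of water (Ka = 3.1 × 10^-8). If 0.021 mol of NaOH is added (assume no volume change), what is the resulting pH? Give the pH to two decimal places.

OH- converts HOCl to OCl-: HOCl → 0.031 mol, OCl- → 0.452 mol.
pKa = −log(3.1 × 10^-8) = 7.509
pH = pKa + log([A⁻]/[HA]) = 7.509 + log(0.452/0.031) = 7.509 +1.164

pH = 8.67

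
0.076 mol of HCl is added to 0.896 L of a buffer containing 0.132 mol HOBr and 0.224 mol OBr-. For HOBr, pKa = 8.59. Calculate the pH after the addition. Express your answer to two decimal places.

Added H+ converts OBr- to HOBr: HOBr → 0.208 mol, OBr- → 0.148 mol.
pH = pKa + log([A⁻]/[HA]) = 8.59 + log(0.148/0.208) = 8.59 -0.148

pH = 8.44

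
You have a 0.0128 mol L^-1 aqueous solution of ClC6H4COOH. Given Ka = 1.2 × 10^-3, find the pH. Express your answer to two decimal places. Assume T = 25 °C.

ClC6H4COOH ⇌ ClC6H4COO- + H+
From the ICE table, Ka = [H+]²/(0.0128 − [H+]) = 1.2 × 10^-3.
[H+] is not negligible relative to C₀; solve [H+]² + 0.0012·[H+] − 1.54e-05 = 0.
[H+] = (−Ka + √(Ka² + 4·Ka·C₀))/2 = 3.36 × 10^-3 M
pH = −log(3.36 × 10^-3) = 2.47

pH = 2.47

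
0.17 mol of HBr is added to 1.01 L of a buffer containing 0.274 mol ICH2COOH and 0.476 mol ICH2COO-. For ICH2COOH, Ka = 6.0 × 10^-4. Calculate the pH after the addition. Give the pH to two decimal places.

Added H+ converts ICH2COO- to ICH2COOH: ICH2COOH → 0.444 mol, ICH2COO- → 0.306 mol.
pKa = −log(6.0 × 10^-4) = 3.222
pH = pKa + log([A⁻]/[HA]) = 3.222 + log(0.306/0.444) = 3.222 -0.162

pH = 3.06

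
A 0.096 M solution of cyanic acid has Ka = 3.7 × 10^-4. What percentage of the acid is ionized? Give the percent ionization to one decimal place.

6.0%

HOCN ⇌ OCN- + H+; let x = [H+] at equilibrium.
Solve x² + 0.00037x − 3.55e-05 = 0 → x = 5.78 × 10^-3 M
% ionization = x/C₀ × 100% = 5.78 × 10^-3/0.096 × 100% = 6.0%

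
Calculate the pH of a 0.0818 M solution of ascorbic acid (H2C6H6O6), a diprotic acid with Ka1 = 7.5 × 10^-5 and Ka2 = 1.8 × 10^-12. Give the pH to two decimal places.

Ka1 ≫ Ka2, so treat the first dissociation as the only significant source of H+.
Ka1 = x²/(0.0818 − x) = 7.5 × 10^-5
x ≈ √(7.5 × 10^-5 × 0.0818) = 2.48 × 10^-3 M
pH = −log(2.48 × 10^-3) = 2.61

pH = 2.61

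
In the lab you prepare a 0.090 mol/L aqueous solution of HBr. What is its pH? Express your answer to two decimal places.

HBr is a strong acid and dissociates completely, so [H+] = 0.090 M.
pH = -log(0.09) = 1.05

pH = 1.05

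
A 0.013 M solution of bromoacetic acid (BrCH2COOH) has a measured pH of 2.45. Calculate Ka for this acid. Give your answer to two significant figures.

Ka = 1.3 × 10^-3

[H+] = 10^(-2.45) = 3.55 × 10^-3 M
At equilibrium [HA] = 0.013 − 3.55 × 10^-3 = 9.45 × 10^-3 M
Ka = [H+][A-]/[HA] = (3.55 × 10^-3)² / 9.45 × 10^-3 = 1.3 × 10^-3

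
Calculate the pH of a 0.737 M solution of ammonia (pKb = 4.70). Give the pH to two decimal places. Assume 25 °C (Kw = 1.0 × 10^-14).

pH = 11.58

NH3 + H2O ⇌ NH4+ + OH-
Kb = 10^(−4.70) = 2.00 × 10^-5
From the ICE table, Kb = x²/(0.737 − x) = 2.00 × 10^-5.
Assume x ≪ 0.737: x ≈ √(2.00 × 10^-5 × 0.737) = 3.84 × 10^-3 M
Check: 0.52% ionized — well under 5%, approximation valid.
pOH = 2.42, so pH = 14.00 − pOH = 11.58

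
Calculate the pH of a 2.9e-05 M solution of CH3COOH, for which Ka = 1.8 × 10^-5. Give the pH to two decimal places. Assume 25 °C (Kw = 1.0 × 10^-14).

CH3COOH ⇌ CH3COO- + H+
Ka = x²/(2.9e-05 − x) = 1.8 × 10^-5
Here C₀/Ka ≈ 1.61, so the small-x approximation fails. Use the quadratic:
x = [−1.8e-05 + √(1.8e-05² + 2.09e-09)]/2 = 1.56 × 10^-5 M
pH = −log[H+] = −log(1.56 × 10^-5) = 4.81

pH = 4.81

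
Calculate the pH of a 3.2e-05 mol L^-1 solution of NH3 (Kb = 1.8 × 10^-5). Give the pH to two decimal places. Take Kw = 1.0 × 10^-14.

NH3 + H2O ⇌ NH4+ + OH-
From the ICE table, Kb = [OH-]²/(3.2e-05 − [OH-]) = 1.8 × 10^-5.
Here C₀/Kb ≈ 1.78, so the small-[OH-] approximation fails. Use the quadratic:
[OH-] = [−1.8e-05 + √(1.8e-05² + 2.3e-09)]/2 = 1.66 × 10^-5 M
pOH = 4.78, so pH = 14.00 − pOH = 9.22

pH = 9.22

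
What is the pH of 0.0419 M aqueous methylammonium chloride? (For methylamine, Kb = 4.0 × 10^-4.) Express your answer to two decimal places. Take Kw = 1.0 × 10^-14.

pH = 5.99

CH3NH3+ is the conjugate acid of the weak base CH3NH2.
Ka = Kw/Kb = 1.0×10^-14 / 4.0 × 10^-4 = 2.50 × 10^-11
From the ICE table, Ka = x²/(0.0419 − x) = 2.50 × 10^-11.
Assume x ≪ 0.0419: x ≈ √(2.50 × 10^-11 × 0.0419) = 1.02 × 10^-6 M
Check: 0.0024% ionized — well under 5%, approximation valid.
pH = −log[H+] = −log(1.02 × 10^-6) = 5.99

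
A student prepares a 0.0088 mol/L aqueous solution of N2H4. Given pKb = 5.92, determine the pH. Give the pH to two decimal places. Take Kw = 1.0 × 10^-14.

pH = 10.01

N2H4 + H2O ⇌ N2H5+ + OH-
Kb = 10^(−5.92) = 1.20 × 10^-6
Kb = [OH-]²/(0.0088 − [OH-]) = 1.20 × 10^-6
Neglecting [OH-] in the denominator: [OH-] = √(1.20 × 10^-6 × 0.0088) = 1.03 × 10^-4 M
Check: 1.2% ionized — well under 5%, approximation valid.
pOH = 3.99, so pH = 14.00 − pOH = 10.01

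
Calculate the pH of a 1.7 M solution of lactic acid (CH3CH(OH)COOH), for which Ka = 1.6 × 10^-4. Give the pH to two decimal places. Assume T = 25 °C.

CH3CH(OH)COOH ⇌ CH3CH(OH)COO- + H+
From the ICE table, Ka = [H+]²/(1.7 − [H+]) = 1.6 × 10^-4.
Assume [H+] ≪ 1.7: [H+] ≈ √(1.6 × 10^-4 × 1.7) = 1.65 × 10^-2 M
pH = −log[H+] = −log(1.65 × 10^-2) = 1.78

pH = 1.78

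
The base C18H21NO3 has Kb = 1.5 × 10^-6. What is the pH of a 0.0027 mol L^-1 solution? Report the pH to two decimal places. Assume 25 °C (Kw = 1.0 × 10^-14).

C18H21NO3 + H2O ⇌ C18H22NO3+ + OH-
From the ICE table, Kb = [OH-]²/(0.0027 − [OH-]) = 1.5 × 10^-6.
Neglecting [OH-] in the denominator: [OH-] = √(1.5 × 10^-6 × 0.0027) = 6.36 × 10^-5 M
pOH = 4.20, so pH = 14.00 − pOH = 9.80

pH = 9.80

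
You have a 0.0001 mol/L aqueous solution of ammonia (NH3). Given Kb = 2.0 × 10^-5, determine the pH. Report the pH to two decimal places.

pH = 9.55

NH3 + H2O ⇌ NH4+ + OH-
Let x = [OH-] at equilibrium. Kb = x²/(0.0001 − x).
The 5% rule fails; solving x² + Kb·x − Kb·C₀ = 0 exactly:
x = (−Kb + √(Kb² + 4·Kb·C₀))/2 = 3.58 × 10^-5 M
pOH = 4.45, so pH = 14.00 − pOH = 9.55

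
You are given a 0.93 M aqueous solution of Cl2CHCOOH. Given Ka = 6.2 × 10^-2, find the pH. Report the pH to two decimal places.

Cl2CHCOOH ⇌ Cl2CHCOO- + H+
From the ICE table, Ka = x²/(0.93 − x) = 6.2 × 10^-2.
x is not negligible relative to C₀; solve x² + 0.062·x − 0.0577 = 0.
x = (−Ka + √(Ka² + 4·Ka·C₀))/2 = 2.11 × 10^-1 M
pH = −log(2.11 × 10^-1) = 0.68

pH = 0.68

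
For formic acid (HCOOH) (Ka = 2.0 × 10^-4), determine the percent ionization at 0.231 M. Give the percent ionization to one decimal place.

2.9%

HCOOH ⇌ HCOO- + H+; let x = [H+] at equilibrium.
x ≈ √(Ka·C₀) = √(2.0 × 10^-4 × 0.231) = 6.80 × 10^-3 M
% ionization = x/C₀ × 100% = 6.80 × 10^-3/0.231 × 100% = 2.9%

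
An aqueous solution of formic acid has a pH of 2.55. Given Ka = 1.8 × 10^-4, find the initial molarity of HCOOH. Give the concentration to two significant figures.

C₀ = 4.7 × 10^-2 M

[H+] = 10^(-2.55) = 2.82 × 10^-3 M = x
Ka = x²/(C₀ − x) ⇒ C₀ = x + x²/Ka
C₀ = 2.82 × 10^-3 + (2.82 × 10^-3)²/(1.8 × 10^-4) = 4.70 × 10^-2 M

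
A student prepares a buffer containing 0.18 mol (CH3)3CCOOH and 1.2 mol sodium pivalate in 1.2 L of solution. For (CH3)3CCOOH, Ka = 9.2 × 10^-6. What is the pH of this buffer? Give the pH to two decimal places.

pH = 5.86

pKa = −log(9.2 × 10^-6) = 5.036
pH = pKa + log([A⁻]/[HA]) = 5.036 + log(1.2/0.18)
pH = 5.036 + (+0.824) = 5.86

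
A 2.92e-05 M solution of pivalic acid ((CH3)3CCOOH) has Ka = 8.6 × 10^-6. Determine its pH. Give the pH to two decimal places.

pH = 4.92

(CH3)3CCOOH ⇌ (CH3)3CCOO- + H+
Ka = [H+]²/(2.92e-05 − [H+]) = 8.6 × 10^-6
[H+] is not negligible relative to C₀; solve [H+]² + 8.6e-06·[H+] − 2.51e-10 = 0.
[H+] = (−Ka + √(Ka² + 4·Ka·C₀))/2 = 1.21 × 10^-5 M
pH = −log(1.21 × 10^-5) = 4.92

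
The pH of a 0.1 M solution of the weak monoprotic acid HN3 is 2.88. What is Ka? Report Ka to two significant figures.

Ka = 1.8 × 10^-5

[H+] = 10^(-2.88) = 1.32 × 10^-3 M
At equilibrium [HA] = 0.1 − 1.32 × 10^-3 = 9.87 × 10^-2 M
Ka = [H+][A-]/[HA] = (1.32 × 10^-3)² / 9.87 × 10^-2 = 1.8 × 10^-5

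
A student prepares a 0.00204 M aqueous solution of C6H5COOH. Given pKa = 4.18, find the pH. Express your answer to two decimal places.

C6H5COOH ⇌ C6H5COO- + H+
Ka = 10^(−4.18) = 6.61 × 10^-5
From the ICE table, Ka = [H+]²/(0.00204 − [H+]) = 6.61 × 10^-5.
The 5% rule fails; solving [H+]² + Ka·[H+] − Ka·C₀ = 0 exactly:
[H+] = (−Ka + √(Ka² + 4·Ka·C₀))/2 = 3.36 × 10^-4 M
pH = −log(3.36 × 10^-4) = 3.47

pH = 3.47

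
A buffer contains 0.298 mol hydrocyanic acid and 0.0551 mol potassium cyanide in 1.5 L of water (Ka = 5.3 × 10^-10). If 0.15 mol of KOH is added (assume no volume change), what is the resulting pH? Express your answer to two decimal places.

pH = 9.42

After neutralization: n(HCN) = 0.148 mol, n(CN-) = 0.205 mol.
pKa = −log(5.3 × 10^-10) = 9.276
pH = pKa + log(n_CN-/n_HCN) = 9.276 + log(0.205/0.148) = 9.276 + (+0.141)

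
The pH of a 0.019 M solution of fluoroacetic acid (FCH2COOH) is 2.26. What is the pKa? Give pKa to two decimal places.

[H+] = 10^(-2.26) = 5.50 × 10^-3 M
At equilibrium [HA] = 0.019 − 5.50 × 10^-3 = 1.35 × 10^-2 M
Ka = [H+][A-]/[HA] = (5.50 × 10^-3)² / 1.35 × 10^-2 = 2.24 × 10^-3
pKa = -log(2.24 × 10^-3) = 2.65

pKa = 2.65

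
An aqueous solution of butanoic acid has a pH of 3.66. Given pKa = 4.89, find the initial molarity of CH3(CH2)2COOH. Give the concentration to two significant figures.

C₀ = 3.9 × 10^-3 M

[H+] = 10^(-3.66) = 2.19 × 10^-4 M = x
Ka = 10^(−4.89) = 1.29 × 10^-5
Ka = x²/(C₀ − x) ⇒ C₀ = x + x²/Ka
C₀ = 2.19 × 10^-4 + (2.19 × 10^-4)²/(1.29 × 10^-5) = 3.94 × 10^-3 M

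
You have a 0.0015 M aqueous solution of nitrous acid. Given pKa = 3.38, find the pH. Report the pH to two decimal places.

pH = 3.22

HNO2 ⇌ NO2- + H+
Ka = 10^(−3.38) = 4.17 × 10^-4
From the ICE table, Ka = [H+]²/(0.0015 − [H+]) = 4.17 × 10^-4.
[H+] is not negligible relative to C₀; solve [H+]² + 0.000417·[H+] − 6.25e-07 = 0.
[H+] = [−0.000417 + √(0.000417² + 2.5e-06)]/2 = 6.09 × 10^-4 M
pH = −log(6.09 × 10^-4) = 3.22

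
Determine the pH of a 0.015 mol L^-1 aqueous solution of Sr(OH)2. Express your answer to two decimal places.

pH = 12.48

Sr(OH)2 is a strong base (each formula unit releases 2 OH-); [OH-] = 0.03 M.
pOH = -log(0.03) = 1.52
pH = 14.00 - 1.52 = 12.48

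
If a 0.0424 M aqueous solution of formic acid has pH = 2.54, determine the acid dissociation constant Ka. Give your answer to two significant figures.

[H+] = 10^(-2.54) = 2.88 × 10^-3 M
At equilibrium [HA] = 0.0424 − 2.88 × 10^-3 = 3.95 × 10^-2 M
Ka = [H+][A-]/[HA] = (2.88 × 10^-3)² / 3.95 × 10^-2 = 2.1 × 10^-4

Ka = 2.1 × 10^-4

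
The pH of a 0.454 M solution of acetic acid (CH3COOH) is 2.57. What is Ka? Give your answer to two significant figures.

Ka = 1.6 × 10^-5

[H+] = 10^(-2.57) = 2.69 × 10^-3 M
At equilibrium [HA] = 0.454 − 2.69 × 10^-3 = 4.51 × 10^-1 M
Ka = [H+][A-]/[HA] = (2.69 × 10^-3)² / 4.51 × 10^-1 = 1.6 × 10^-5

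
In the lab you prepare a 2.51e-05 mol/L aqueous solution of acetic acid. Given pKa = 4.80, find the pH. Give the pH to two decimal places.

pH = 4.87

CH3COOH ⇌ CH3COO- + H+
Ka = 10^(−4.80) = 1.58 × 10^-5
From the ICE table, Ka = [H+]²/(2.51e-05 − [H+]) = 1.58 × 10^-5.
The 5% rule fails; solving [H+]² + Ka·[H+] − Ka·C₀ = 0 exactly:
[H+] = [−1.58e-05 + √(1.58e-05² + 1.59e-09)]/2 = 1.35 × 10^-5 M
pH = −log(1.35 × 10^-5) = 4.87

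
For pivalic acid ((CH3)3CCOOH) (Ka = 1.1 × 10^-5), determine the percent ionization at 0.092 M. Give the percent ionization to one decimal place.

1.1%

(CH3)3CCOOH ⇌ (CH3)3CCOO- + H+; let x = [H+] at equilibrium.
x ≈ √(Ka·C₀) = √(1.1 × 10^-5 × 0.092) = 1.01 × 10^-3 M
% ionization = x/C₀ × 100% = 1.01 × 10^-3/0.092 × 100% = 1.1%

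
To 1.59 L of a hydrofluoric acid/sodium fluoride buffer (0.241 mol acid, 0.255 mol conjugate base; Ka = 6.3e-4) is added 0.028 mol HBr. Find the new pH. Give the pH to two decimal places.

pH = 3.13

After neutralization: n(HF) = 0.269 mol, n(F-) = 0.227 mol.
pKa = −log(6.3 × 10^-4) = 3.201
pH = pKa + log([A⁻]/[HA]) = 3.201 + log(0.227/0.269) = 3.201 -0.074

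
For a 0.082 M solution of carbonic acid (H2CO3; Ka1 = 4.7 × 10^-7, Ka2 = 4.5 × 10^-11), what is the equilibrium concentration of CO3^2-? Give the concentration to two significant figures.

First ionization gives [H+] ≈ [HCO3-] = 1.96 × 10^-4 M.
Second step: Ka2 = [H+][CO3^2-]/[HCO3-] ≈ [CO3^2-] (since [H+] ≈ [HCO3-]).
So [CO3^2-] ≈ Ka2.

4.5 × 10^-11 M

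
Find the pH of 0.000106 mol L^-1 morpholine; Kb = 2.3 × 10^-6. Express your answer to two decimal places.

pH = 9.16

C4H8ONH + H2O ⇌ C4H8ONH2+ + OH-
From the ICE table, Kb = [OH-]²/(0.000106 − [OH-]) = 2.3 × 10^-6.
Here C₀/Kb ≈ 46.1, so the small-[OH-] approximation fails. Use the quadratic:
[OH-] = (−Kb + √(Kb² + 4·Kb·C₀))/2 = 1.45 × 10^-5 M
pOH = −log(1.45 × 10^-5) = 4.84; pH = 14.00 − 4.84 = 9.16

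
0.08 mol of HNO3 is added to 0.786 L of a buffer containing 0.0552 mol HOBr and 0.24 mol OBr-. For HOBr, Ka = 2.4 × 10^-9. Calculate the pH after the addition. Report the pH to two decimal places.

After neutralization: n(HOBr) = 0.135 mol, n(OBr-) = 0.16 mol.
pKa = −log(2.4 × 10^-9) = 8.620
Henderson–Hasselbalch with mole ratio 0.16/0.135: pH = 8.620 + (+0.074)

pH = 8.69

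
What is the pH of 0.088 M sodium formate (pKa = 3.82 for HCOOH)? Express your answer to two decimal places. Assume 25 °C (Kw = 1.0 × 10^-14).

HCOO- is the conjugate base of the weak acid HCOOH.
Ka = 10^(−3.82) = 1.51 × 10^-4
Kb = Kw/Ka = 1.0×10^-14 / 1.51 × 10^-4 = 6.62 × 10^-11
Let x = [OH-] at equilibrium. Kb = x²/(0.088 − x).
Neglecting x in the denominator: x = √(6.62 × 10^-11 × 0.088) = 2.41 × 10^-6 M
pOH = 5.62, so pH = 14.00 − pOH = 8.38

pH = 8.38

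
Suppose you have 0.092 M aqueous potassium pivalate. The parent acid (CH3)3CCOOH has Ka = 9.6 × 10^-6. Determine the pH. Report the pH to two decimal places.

pH = 8.99

(CH3)3CCOO- is the conjugate base of the weak acid (CH3)3CCOOH.
Kb = Kw/Ka = 1.0×10^-14 / 9.6 × 10^-6 = 1.04 × 10^-9
Let x = [OH-] at equilibrium. Kb = x²/(0.092 − x).
Neglecting x in the denominator: x = √(1.04 × 10^-9 × 0.092) = 9.78 × 10^-6 M
(x/C₀ = 0.011% < 5%, so the approximation holds.)
pOH = 5.01, so pH = 14.00 − pOH = 8.99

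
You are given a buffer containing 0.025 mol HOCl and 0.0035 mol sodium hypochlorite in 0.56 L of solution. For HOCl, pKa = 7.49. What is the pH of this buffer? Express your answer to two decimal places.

pH = pKa + log([A⁻]/[HA]) = 7.49 + log(0.0035/0.025)
pH = 7.49 + (-0.854) = 6.64

pH = 6.64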